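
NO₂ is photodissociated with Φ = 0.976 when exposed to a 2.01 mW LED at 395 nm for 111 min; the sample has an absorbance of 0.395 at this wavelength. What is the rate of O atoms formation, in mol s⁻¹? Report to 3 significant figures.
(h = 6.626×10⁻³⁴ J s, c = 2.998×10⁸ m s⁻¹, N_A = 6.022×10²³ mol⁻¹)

3.87×10⁻⁹ mol s⁻¹

Photon energy at 395 nm: hc/λ = (6.626×10⁻³⁴)(2.998×10⁸)/(395×10⁻⁹) = 5.029×10⁻¹⁹ J.
Energy delivered: (2.01 mW)(6660 s) = 13.39 J.
Photons incident: 13.39 / 5.029×10⁻¹⁹ = 2.663×10¹⁹, i.e. 2.663×10¹⁹/6.022×10²³ = 4.422×10⁻⁵ mol.
Fraction absorbed: 1 − 10^(−0.395) = 0.5973.
Photons absorbed: 0.5973 × 4.422×10⁻⁵ = 2.641×10⁻⁵ mol.
Product formed: 0.976 × 2.641×10⁻⁵ = 2.578×10⁻⁵ mol.
Rate: 2.578×10⁻⁵ / 6660 s = 3.87×10⁻⁹ mol s⁻¹.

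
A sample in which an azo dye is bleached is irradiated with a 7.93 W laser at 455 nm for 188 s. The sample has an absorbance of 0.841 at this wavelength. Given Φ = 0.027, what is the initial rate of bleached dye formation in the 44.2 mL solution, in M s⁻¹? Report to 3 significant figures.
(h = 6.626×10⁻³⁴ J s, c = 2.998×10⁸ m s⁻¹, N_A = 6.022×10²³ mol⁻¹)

1.58×10⁻⁵ M s⁻¹

Photon energy at 455 nm: hc/λ = (6.626×10⁻³⁴)(2.998×10⁸)/(455×10⁻⁹) = 4.366×10⁻¹⁹ J.
Energy delivered: (7.93 W)(188 s) = 1491 J.
Photons incident: 1491 / 4.366×10⁻¹⁹ = 3.415×10²¹, i.e. 3.415×10²¹/6.022×10²³ = 0.005671 mol.
Fraction absorbed: 1 − 10^(−0.841) = 0.8558.
Photons absorbed: 0.8558 × 0.005671 = 0.004853 mol.
Product formed: 0.027 × 0.004853 = 1.310×10⁻⁴ mol.
Rate: 1.310×10⁻⁴ mol / (188 s × 0.0442 L) = 1.58×10⁻⁵ M s⁻¹.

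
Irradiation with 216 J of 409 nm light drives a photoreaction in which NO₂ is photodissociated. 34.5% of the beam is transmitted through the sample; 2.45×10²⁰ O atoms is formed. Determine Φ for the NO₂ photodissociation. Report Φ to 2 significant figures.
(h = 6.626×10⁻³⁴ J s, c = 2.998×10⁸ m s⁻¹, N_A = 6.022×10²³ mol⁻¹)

Product: 2.45×10²⁰ / 6.022×10²³ = 4.068×10⁻⁴ mol.
Photon energy at 409 nm: hc/λ = (6.626×10⁻³⁴)(2.998×10⁸)/(409×10⁻⁹) = 4.857×10⁻¹⁹ J.
Photons incident: 216 / 4.857×10⁻¹⁹ = 4.447×10²⁰, i.e. 4.447×10²⁰/6.022×10²³ = 7.385×10⁻⁴ mol.
Fraction absorbed: 1 − 34.5/100 = 0.6550.
Photons absorbed: 0.6550 × 7.385×10⁻⁴ = 4.837×10⁻⁴ mol.
Φ = 4.068×10⁻⁴ mol / 4.837×10⁻⁴ mol photons = 0.84.

Φ = 0.84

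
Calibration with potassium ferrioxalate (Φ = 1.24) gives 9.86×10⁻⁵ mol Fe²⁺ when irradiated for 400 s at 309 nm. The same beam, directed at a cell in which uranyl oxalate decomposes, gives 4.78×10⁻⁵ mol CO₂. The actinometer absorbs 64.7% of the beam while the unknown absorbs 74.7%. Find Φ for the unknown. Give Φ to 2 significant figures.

Φ = 0.52

Photons absorbed by the actinometer: 9.86×10⁻⁵ / 1.24 = 7.952×10⁻⁵ mol.
Incident flux: 7.952×10⁻⁵ / 0.647 = 1.229×10⁻⁴ einstein.
Absorbed by unknown: 0.747 × 1.229×10⁻⁴ = 9.181×10⁻⁵ mol.
Φ(unknown) = 4.78×10⁻⁵ / 9.181×10⁻⁵ = 0.52.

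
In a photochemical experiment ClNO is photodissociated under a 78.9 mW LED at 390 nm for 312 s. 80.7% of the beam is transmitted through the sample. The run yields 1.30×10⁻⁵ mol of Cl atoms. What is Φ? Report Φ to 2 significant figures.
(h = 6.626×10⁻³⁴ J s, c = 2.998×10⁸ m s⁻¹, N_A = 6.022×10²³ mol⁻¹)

Photon energy at 390 nm: hc/λ = (6.626×10⁻³⁴)(2.998×10⁸)/(390×10⁻⁹) = 5.094×10⁻¹⁹ J.
Energy delivered: (78.9 mW)(312 s) = 24.62 J.
Photons incident: 24.62 / 5.094×10⁻¹⁹ = 4.833×10¹⁹, i.e. 4.833×10¹⁹/6.022×10²³ = 8.026×10⁻⁵ mol.
Fraction absorbed: 1 − 80.7/100 = 0.1930.
Photons absorbed: 0.1930 × 8.026×10⁻⁵ = 1.549×10⁻⁵ mol.
Φ = 1.30×10⁻⁵ mol / 1.549×10⁻⁵ mol photons = 0.84.

Φ = 0.84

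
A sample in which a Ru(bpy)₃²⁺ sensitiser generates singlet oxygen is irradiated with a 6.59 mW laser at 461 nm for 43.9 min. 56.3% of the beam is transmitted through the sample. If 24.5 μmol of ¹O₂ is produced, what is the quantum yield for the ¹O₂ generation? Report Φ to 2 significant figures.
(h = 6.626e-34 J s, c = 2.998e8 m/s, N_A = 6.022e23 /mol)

Product: 24.5 μmol = 2.45e-5 mol.
Photon energy at 461 nm: hc/λ = (6.626e-34)(2.998e8)/(461e-9) = 4.309e-19 J.
Energy delivered: (6.59 mW)(2634 s) = 17.36 J.
Photons incident: 17.36 / 4.309e-19 = 4.029e19, i.e. 4.029e19/6.022e23 = 6.690e-5 mol.
Fraction absorbed: 1 − 56.3/100 = 0.4370.
Photons absorbed: 0.4370 × 6.690e-5 = 2.924e-5 mol.
Φ = 2.45e-5 mol / 2.924e-5 mol photons = 0.84.

Φ = 0.84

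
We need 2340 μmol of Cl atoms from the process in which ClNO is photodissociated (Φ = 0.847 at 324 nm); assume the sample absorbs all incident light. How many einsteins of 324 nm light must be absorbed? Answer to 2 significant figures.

0.0028 einstein

Product: 2340 μmol = 0.00234 mol.
Photons that must be absorbed: 0.00234 / 0.847 = 0.002763 mol.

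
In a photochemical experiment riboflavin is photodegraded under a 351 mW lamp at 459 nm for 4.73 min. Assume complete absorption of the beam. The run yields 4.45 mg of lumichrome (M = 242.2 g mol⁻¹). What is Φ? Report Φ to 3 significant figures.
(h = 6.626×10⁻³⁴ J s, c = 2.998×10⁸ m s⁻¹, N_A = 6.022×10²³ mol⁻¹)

Φ = 0.0481

Product: 4.45 mg / 242.2 g mol⁻¹ = 1.837×10⁻⁵ mol.
Photon energy at 459 nm: hc/λ = (6.626×10⁻³⁴)(2.998×10⁸)/(459×10⁻⁹) = 4.328×10⁻¹⁹ J.
Energy delivered: (351 mW)(283.8 s) = 99.61 J.
Photons incident: 99.61 / 4.328×10⁻¹⁹ = 2.302×10²⁰, i.e. 2.302×10²⁰/6.022×10²³ = 3.823×10⁻⁴ mol.
Φ = 1.837×10⁻⁵ mol / 3.823×10⁻⁴ mol photons = 0.0481.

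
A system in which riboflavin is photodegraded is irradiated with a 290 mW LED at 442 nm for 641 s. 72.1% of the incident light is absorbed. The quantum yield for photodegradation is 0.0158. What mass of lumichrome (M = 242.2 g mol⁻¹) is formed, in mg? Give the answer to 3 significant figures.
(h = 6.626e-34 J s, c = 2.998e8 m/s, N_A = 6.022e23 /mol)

1.90 mg

Photon energy at 442 nm: hc/λ = (6.626e-34)(2.998e8)/(442e-9) = 4.494e-19 J.
Energy delivered: (290 mW)(641 s) = 185.9 J.
Photons incident: 185.9 / 4.494e-19 = 4.137e20, i.e. 4.137e20/6.022e23 = 6.870e-4 mol.
Photons absorbed: 0.721 × 6.870e-4 = 4.953e-4 mol.
Product: Φ × n_abs = 0.0158 × 4.953e-4 = 7.826e-6 mol.
Mass: 7.826e-6 × 242.2 = 0.001895 g = 1.90 mg.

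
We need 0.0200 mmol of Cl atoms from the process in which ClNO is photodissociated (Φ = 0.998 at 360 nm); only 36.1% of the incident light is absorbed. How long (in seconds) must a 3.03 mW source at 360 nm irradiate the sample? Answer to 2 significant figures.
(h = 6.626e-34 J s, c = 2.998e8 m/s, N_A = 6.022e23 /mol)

t ≈ 6100 s

Product: 0.0200 mmol = 2.00e-5 mol.
Photons that must be absorbed: 2.00e-5 / 0.998 = 2.004e-5 mol.
Incident photons needed: 2.004e-5 / 0.361 = 5.551e-5 mol.
Photon energy: hc/λ = 5.518e-19 J; per mole, 3.323e5 J mol⁻¹.
Energy required: 5.551e-5 × 3.323e5 = 18.45 J.
Time: 18.45 J / 0.00303 W = 6100 s.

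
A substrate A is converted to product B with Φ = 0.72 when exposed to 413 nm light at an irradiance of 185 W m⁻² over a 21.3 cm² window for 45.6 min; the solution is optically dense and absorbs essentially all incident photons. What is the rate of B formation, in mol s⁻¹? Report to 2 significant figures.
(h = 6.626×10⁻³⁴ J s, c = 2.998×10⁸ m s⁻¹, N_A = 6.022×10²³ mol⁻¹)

Photon energy at 413 nm: hc/λ = (6.626×10⁻³⁴)(2.998×10⁸)/(413×10⁻⁹) = 4.810×10⁻¹⁹ J.
Energy delivered: (185 W m⁻²)(21.3×10⁻⁴ m²)(2736 s) = 1078 J.
Photons incident: 1078 / 4.810×10⁻¹⁹ = 2.241×10²¹, i.e. 2.241×10²¹/6.022×10²³ = 0.003721 mol.
Product formed: 0.72 × 0.003721 = 0.002679 mol.
Rate: 0.002679 / 2736 s = 9.8×10⁻⁷ mol s⁻¹.

9.8×10⁻⁷ mol s⁻¹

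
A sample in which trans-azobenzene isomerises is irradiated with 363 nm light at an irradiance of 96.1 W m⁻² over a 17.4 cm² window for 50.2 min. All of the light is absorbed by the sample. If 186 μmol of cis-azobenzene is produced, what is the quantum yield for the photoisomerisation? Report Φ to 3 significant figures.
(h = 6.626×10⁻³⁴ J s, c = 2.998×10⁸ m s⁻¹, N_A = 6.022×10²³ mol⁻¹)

Product: 186 μmol = 1.86×10⁻⁴ mol.
Photon energy at 363 nm: hc/λ = (6.626×10⁻³⁴)(2.998×10⁸)/(363×10⁻⁹) = 5.472×10⁻¹⁹ J.
Energy delivered: (96.1 W m⁻²)(17.4×10⁻⁴ m²)(3012 s) = 503.6 J.
Photons incident: 503.6 / 5.472×10⁻¹⁹ = 9.203×10²⁰, i.e. 9.203×10²⁰/6.022×10²³ = 0.001528 mol.
Φ = 1.86×10⁻⁴ mol / 0.001528 mol photons = 0.122.

Φ = 0.122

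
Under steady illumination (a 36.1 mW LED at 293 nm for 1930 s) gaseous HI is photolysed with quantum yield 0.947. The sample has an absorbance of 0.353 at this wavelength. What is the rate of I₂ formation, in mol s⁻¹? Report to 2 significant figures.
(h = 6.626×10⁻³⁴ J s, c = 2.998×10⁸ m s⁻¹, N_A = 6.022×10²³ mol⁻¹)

Photon energy at 293 nm: hc/λ = (6.626×10⁻³⁴)(2.998×10⁸)/(293×10⁻⁹) = 6.780×10⁻¹⁹ J.
Energy delivered: (36.1 mW)(1930 s) = 69.67 J.
Photons incident: 69.67 / 6.780×10⁻¹⁹ = 1.028×10²⁰, i.e. 1.028×10²⁰/6.022×10²³ = 1.707×10⁻⁴ mol.
Fraction absorbed: 1 − 10^(−0.353) = 0.5564.
Photons absorbed: 0.5564 × 1.707×10⁻⁴ = 9.498×10⁻⁵ mol.
Product formed: 0.947 × 9.498×10⁻⁵ = 8.995×10⁻⁵ mol.
Rate: 8.995×10⁻⁵ / 1930 s = 4.7×10⁻⁸ mol s⁻¹.

4.7×10⁻⁸ mol s⁻¹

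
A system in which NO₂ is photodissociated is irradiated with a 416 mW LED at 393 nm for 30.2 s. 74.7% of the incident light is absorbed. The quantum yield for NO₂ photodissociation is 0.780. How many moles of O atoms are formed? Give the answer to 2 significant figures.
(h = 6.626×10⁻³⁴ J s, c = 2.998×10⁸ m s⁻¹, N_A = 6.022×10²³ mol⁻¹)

Photon energy at 393 nm: hc/λ = (6.626×10⁻³⁴)(2.998×10⁸)/(393×10⁻⁹) = 5.055×10⁻¹⁹ J.
Energy delivered: (416 mW)(30.2 s) = 12.56 J.
Photons incident: 12.56 / 5.055×10⁻¹⁹ = 2.485×10¹⁹, i.e. 2.485×10¹⁹/6.022×10²³ = 4.127×10⁻⁵ mol.
Photons absorbed: 0.747 × 4.127×10⁻⁵ = 3.083×10⁻⁵ mol.
Product: Φ × n_abs = 0.780 × 3.083×10⁻⁵ = 2.405×10⁻⁵ mol.

2.4×10⁻⁵ mol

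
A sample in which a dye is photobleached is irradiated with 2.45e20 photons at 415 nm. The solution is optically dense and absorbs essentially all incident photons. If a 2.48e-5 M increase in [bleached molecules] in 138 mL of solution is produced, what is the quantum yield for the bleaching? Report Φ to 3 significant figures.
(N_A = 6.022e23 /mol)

Product: (2.48e-5 M)(0.138 L) = 3.422e-6 mol.
Moles of photons: 2.45e20 / 6.022e23 = 4.068e-4 mol.
Φ = 3.422e-6 mol / 4.068e-4 mol photons = 0.00841.

Φ = 0.00841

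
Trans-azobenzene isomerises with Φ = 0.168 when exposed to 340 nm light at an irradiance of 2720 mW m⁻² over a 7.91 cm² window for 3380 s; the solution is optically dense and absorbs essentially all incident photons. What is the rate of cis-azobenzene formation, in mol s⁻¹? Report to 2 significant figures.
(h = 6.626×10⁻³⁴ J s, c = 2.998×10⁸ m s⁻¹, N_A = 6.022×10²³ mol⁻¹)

1.0×10⁻⁹ mol s⁻¹

Photon energy at 340 nm: hc/λ = (6.626×10⁻³⁴)(2.998×10⁸)/(340×10⁻⁹) = 5.843×10⁻¹⁹ J.
Energy delivered: (2720 mW m⁻²)(7.91×10⁻⁴ m²)(3380 s) = 7.272 J.
Photons incident: 7.272 / 5.843×10⁻¹⁹ = 1.245×10¹⁹, i.e. 1.245×10¹⁹/6.022×10²³ = 2.067×10⁻⁵ mol.
Product formed: 0.168 × 2.067×10⁻⁵ = 3.473×10⁻⁶ mol.
Rate: 3.473×10⁻⁶ / 3380 s = 1.0×10⁻⁹ mol s⁻¹.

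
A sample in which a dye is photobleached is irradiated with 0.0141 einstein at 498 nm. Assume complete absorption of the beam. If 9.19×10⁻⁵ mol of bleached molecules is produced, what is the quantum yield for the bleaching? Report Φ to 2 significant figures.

Φ = 0.0065

Φ = 9.19×10⁻⁵ mol / 0.0141 mol photons = 0.0065.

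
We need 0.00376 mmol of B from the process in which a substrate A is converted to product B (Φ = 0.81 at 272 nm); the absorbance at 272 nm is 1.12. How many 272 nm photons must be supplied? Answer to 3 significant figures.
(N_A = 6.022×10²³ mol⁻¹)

Product: 0.00376 mmol = 3.76×10⁻⁶ mol.
Photons that must be absorbed: 3.76×10⁻⁶ / 0.81 = 4.642×10⁻⁶ mol.
Fraction absorbed: 1 − 10^(−1.12) = 0.9241.
Incident photons needed: 4.642×10⁻⁶ / 0.9241 = 5.023×10⁻⁶ mol.
Photon count: 5.023×10⁻⁶ × 6.022×10²³ = 3.02×10¹⁸.

3.02×10¹⁸ photons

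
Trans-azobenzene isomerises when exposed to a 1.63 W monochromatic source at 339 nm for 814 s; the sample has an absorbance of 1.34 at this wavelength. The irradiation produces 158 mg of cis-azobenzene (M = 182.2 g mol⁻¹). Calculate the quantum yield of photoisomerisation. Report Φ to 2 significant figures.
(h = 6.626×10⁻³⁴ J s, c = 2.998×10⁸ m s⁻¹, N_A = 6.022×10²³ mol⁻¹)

Product: 158 mg / 182.2 g mol⁻¹ = 8.672×10⁻⁴ mol.
Photon energy at 339 nm: hc/λ = (6.626×10⁻³⁴)(2.998×10⁸)/(339×10⁻⁹) = 5.860×10⁻¹⁹ J.
Energy delivered: (1.63 W)(814 s) = 1327 J.
Photons incident: 1327 / 5.860×10⁻¹⁹ = 2.265×10²¹, i.e. 2.265×10²¹/6.022×10²³ = 0.003761 mol.
Fraction absorbed: 1 − 10^(−1.34) = 0.9543.
Photons absorbed: 0.9543 × 0.003761 = 0.003589 mol.
Φ = 8.672×10⁻⁴ mol / 0.003589 mol photons = 0.24.

Φ = 0.24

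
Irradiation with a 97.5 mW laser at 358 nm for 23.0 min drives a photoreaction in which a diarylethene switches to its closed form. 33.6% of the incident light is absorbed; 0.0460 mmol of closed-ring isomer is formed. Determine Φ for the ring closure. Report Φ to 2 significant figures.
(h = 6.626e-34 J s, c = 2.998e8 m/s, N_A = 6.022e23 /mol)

Product: 0.0460 mmol = 4.60e-5 mol.
Photon energy at 358 nm: hc/λ = (6.626e-34)(2.998e8)/(358e-9) = 5.549e-19 J.
Energy delivered: (97.5 mW)(1380 s) = 134.6 J.
Photons incident: 134.6 / 5.549e-19 = 2.426e20, i.e. 2.426e20/6.022e23 = 4.029e-4 mol.
Photons absorbed: 0.336 × 4.029e-4 = 1.354e-4 mol.
Φ = 4.60e-5 mol / 1.354e-4 mol photons = 0.34.

Φ = 0.34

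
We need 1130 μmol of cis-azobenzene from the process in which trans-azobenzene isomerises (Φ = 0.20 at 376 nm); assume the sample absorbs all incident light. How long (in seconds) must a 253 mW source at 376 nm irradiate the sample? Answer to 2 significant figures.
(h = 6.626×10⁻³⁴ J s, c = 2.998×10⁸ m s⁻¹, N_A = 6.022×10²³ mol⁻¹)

Product: 1130 μmol = 0.00113 mol.
Photons that must be absorbed: 0.00113 / 0.20 = 0.005650 mol.
Photon energy: hc/λ = 5.283×10⁻¹⁹ J; per mole, 3.181×10⁵ J mol⁻¹.
Energy required: 0.005650 × 3.181×10⁵ = 1797 J.
Time: 1797 J / 0.253 W = 7100 s.

t ≈ 7100 s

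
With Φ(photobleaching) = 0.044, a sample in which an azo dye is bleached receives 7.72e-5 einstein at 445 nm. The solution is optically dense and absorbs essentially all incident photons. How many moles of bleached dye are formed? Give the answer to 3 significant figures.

3.40e-6 mol

Product: Φ × n_abs = 0.044 × 7.72e-5 = 3.397e-6 mol.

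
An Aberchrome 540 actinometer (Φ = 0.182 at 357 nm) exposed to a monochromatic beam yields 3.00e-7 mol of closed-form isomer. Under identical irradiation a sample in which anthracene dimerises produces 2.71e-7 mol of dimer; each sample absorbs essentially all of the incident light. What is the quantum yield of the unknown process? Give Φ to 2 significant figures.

Photons absorbed by the actinometer: 3.00e-7 / 0.182 = 1.648e-6 mol.
Φ(unknown) = 2.71e-7 / 1.648e-6 = 0.16.

Φ = 0.16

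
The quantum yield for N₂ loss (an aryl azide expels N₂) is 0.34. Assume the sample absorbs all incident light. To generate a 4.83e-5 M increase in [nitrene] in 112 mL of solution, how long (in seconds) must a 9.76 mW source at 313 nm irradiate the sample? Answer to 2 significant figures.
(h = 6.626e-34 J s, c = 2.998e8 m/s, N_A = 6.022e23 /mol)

t ≈ 620 s

Product: (4.83e-5 M)(0.112 L) = 5.410e-6 mol.
Photons that must be absorbed: 5.410e-6 / 0.34 = 1.591e-5 mol.
Photon energy: hc/λ = 6.347e-19 J; per mole, 3.822e5 J mol⁻¹.
Energy required: 1.591e-5 × 3.822e5 = 6.081 J.
Time: 6.081 J / 0.00976 W = 620 s.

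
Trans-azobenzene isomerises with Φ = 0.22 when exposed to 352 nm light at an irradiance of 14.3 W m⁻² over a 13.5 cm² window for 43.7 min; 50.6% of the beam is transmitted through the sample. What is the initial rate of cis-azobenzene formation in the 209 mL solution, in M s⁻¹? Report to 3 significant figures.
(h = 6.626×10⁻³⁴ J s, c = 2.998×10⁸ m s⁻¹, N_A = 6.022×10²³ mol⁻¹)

Photon energy at 352 nm: hc/λ = (6.626×10⁻³⁴)(2.998×10⁸)/(352×10⁻⁹) = 5.643×10⁻¹⁹ J.
Energy delivered: (14.3 W m⁻²)(13.5×10⁻⁴ m²)(2622 s) = 50.62 J.
Photons incident: 50.62 / 5.643×10⁻¹⁹ = 8.970×10¹⁹, i.e. 8.970×10¹⁹/6.022×10²³ = 1.490×10⁻⁴ mol.
Fraction absorbed: 1 − 50.6/100 = 0.4940.
Photons absorbed: 0.4940 × 1.490×10⁻⁴ = 7.361×10⁻⁵ mol.
Product formed: 0.22 × 7.361×10⁻⁵ = 1.619×10⁻⁵ mol.
Rate: 1.619×10⁻⁵ mol / (2622 s × 0.209 L) = 2.95×10⁻⁸ M s⁻¹.

2.95×10⁻⁸ M s⁻¹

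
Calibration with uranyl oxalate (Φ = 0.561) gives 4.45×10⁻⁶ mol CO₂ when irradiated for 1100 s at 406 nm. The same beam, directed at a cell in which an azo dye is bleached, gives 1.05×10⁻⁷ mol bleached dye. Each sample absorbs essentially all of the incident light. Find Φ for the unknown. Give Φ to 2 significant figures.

Photons absorbed by the actinometer: 4.45×10⁻⁶ / 0.561 = 7.932×10⁻⁶ mol.
Φ(unknown) = 1.05×10⁻⁷ / 7.932×10⁻⁶ = 0.013.

Φ = 0.013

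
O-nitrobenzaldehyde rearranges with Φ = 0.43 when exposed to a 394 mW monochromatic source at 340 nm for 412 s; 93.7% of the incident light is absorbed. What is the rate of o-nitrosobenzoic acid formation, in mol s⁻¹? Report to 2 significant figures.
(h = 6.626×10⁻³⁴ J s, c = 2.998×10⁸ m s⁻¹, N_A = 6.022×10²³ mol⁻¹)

4.5×10⁻⁷ mol s⁻¹

Photon energy at 340 nm: hc/λ = (6.626×10⁻³⁴)(2.998×10⁸)/(340×10⁻⁹) = 5.843×10⁻¹⁹ J.
Energy delivered: (394 mW)(412 s) = 162.3 J.
Photons incident: 162.3 / 5.843×10⁻¹⁹ = 2.778×10²⁰, i.e. 2.778×10²⁰/6.022×10²³ = 4.613×10⁻⁴ mol.
Photons absorbed: 0.937 × 4.613×10⁻⁴ = 4.322×10⁻⁴ mol.
Product formed: 0.43 × 4.322×10⁻⁴ = 1.858×10⁻⁴ mol.
Rate: 1.858×10⁻⁴ / 412 s = 4.5×10⁻⁷ mol s⁻¹.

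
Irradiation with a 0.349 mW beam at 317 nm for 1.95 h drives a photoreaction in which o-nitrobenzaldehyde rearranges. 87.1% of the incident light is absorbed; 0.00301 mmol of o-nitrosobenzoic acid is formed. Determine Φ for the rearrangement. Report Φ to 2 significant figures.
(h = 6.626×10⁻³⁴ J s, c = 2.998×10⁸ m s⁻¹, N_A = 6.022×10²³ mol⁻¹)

Product: 0.00301 mmol = 3.01×10⁻⁶ mol.
Photon energy at 317 nm: hc/λ = (6.626×10⁻³⁴)(2.998×10⁸)/(317×10⁻⁹) = 6.266×10⁻¹⁹ J.
Energy delivered: (0.349 mW)(7020 s) = 2.450 J.
Photons incident: 2.450 / 6.266×10⁻¹⁹ = 3.910×10¹⁸, i.e. 3.910×10¹⁸/6.022×10²³ = 6.493×10⁻⁶ mol.
Photons absorbed: 0.871 × 6.493×10⁻⁶ = 5.655×10⁻⁶ mol.
Φ = 3.01×10⁻⁶ mol / 5.655×10⁻⁶ mol photons = 0.53.

Φ = 0.53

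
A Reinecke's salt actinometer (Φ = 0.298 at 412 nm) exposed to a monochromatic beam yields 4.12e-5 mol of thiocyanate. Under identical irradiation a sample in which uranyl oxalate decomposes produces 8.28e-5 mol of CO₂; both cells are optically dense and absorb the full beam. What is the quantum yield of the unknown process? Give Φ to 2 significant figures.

Φ = 0.60

Photons absorbed by the actinometer: 4.12e-5 / 0.298 = 1.383e-4 mol.
Φ(unknown) = 8.28e-5 / 1.383e-4 = 0.60.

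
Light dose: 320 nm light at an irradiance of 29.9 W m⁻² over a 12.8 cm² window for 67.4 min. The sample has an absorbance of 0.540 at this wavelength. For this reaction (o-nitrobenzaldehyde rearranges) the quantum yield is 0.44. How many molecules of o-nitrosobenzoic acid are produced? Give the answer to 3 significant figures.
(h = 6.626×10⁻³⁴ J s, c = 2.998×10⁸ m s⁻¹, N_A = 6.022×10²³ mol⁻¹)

Photon energy at 320 nm: hc/λ = (6.626×10⁻³⁴)(2.998×10⁸)/(320×10⁻⁹) = 6.208×10⁻¹⁹ J.
Energy delivered: (29.9 W m⁻²)(12.8×10⁻⁴ m²)(4044 s) = 154.8 J.
Photons incident: 154.8 / 6.208×10⁻¹⁹ = 2.494×10²⁰, i.e. 2.494×10²⁰/6.022×10²³ = 4.141×10⁻⁴ mol.
Fraction absorbed: 1 − 10^(−0.540) = 0.7116.
Photons absorbed: 0.7116 × 4.141×10⁻⁴ = 2.947×10⁻⁴ mol.
Product: Φ × n_abs = 0.44 × 2.947×10⁻⁴ = 1.297×10⁻⁴ mol.
As a count: 1.297×10⁻⁴ × 6.022×10²³ = 7.81×10¹⁹.

7.81×10¹⁹ molecules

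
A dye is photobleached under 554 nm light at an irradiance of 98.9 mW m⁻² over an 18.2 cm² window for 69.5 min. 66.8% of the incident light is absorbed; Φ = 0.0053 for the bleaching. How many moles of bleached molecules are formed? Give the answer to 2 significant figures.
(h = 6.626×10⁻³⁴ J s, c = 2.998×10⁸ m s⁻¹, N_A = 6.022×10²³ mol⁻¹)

Photon energy at 554 nm: hc/λ = (6.626×10⁻³⁴)(2.998×10⁸)/(554×10⁻⁹) = 3.586×10⁻¹⁹ J.
Energy delivered: (98.9 mW m⁻²)(18.2×10⁻⁴ m²)(4170 s) = 0.7506 J.
Photons incident: 0.7506 / 3.586×10⁻¹⁹ = 2.093×10¹⁸, i.e. 2.093×10¹⁸/6.022×10²³ = 3.476×10⁻⁶ mol.
Photons absorbed: 0.668 × 3.476×10⁻⁶ = 2.322×10⁻⁶ mol.
Product: Φ × n_abs = 0.0053 × 2.322×10⁻⁶ = 1.231×10⁻⁸ mol.

1.2×10⁻⁸ mol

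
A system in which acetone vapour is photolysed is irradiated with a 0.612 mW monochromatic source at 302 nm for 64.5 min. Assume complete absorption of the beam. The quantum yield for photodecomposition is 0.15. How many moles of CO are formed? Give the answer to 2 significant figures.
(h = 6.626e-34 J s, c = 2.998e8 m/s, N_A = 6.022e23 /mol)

9.0e-7 mol

Photon energy at 302 nm: hc/λ = (6.626e-34)(2.998e8)/(302e-9) = 6.578e-19 J.
Energy delivered: (0.612 mW)(3870 s) = 2.368 J.
Photons incident: 2.368 / 6.578e-19 = 3.600e18, i.e. 3.600e18/6.022e23 = 5.978e-6 mol.
Product: Φ × n_abs = 0.15 × 5.978e-6 = 8.967e-7 mol.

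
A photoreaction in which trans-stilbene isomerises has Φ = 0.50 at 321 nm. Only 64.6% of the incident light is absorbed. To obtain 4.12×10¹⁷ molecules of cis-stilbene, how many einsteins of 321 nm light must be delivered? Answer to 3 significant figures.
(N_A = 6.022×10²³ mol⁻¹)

2.12×10⁻⁶ einstein

Product: 4.12×10¹⁷ / 6.022×10²³ = 6.842×10⁻⁷ mol.
Photons that must be absorbed: 6.842×10⁻⁷ / 0.50 = 1.368×10⁻⁶ mol.
Incident photons needed: 1.368×10⁻⁶ / 0.646 = 2.118×10⁻⁶ mol.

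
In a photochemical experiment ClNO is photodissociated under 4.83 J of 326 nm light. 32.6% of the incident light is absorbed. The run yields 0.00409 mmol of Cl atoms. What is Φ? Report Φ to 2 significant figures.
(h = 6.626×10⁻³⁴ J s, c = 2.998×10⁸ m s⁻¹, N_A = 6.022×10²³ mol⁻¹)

Φ = 0.95

Product: 0.00409 mmol = 4.09×10⁻⁶ mol.
Photon energy at 326 nm: hc/λ = (6.626×10⁻³⁴)(2.998×10⁸)/(326×10⁻⁹) = 6.093×10⁻¹⁹ J.
Photons incident: 4.83 / 6.093×10⁻¹⁹ = 7.927×10¹⁸, i.e. 7.927×10¹⁸/6.022×10²³ = 1.316×10⁻⁵ mol.
Photons absorbed: 0.326 × 1.316×10⁻⁵ = 4.290×10⁻⁶ mol.
Φ = 4.09×10⁻⁶ mol / 4.290×10⁻⁶ mol photons = 0.95.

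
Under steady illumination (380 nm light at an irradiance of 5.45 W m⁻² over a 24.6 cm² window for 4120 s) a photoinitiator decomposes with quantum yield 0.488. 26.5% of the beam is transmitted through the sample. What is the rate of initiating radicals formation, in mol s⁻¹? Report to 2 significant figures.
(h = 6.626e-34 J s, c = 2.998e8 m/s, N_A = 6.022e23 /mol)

Photon energy at 380 nm: hc/λ = (6.626e-34)(2.998e8)/(380e-9) = 5.228e-19 J.
Energy delivered: (5.45 W m⁻²)(24.6e-4 m²)(4120 s) = 55.24 J.
Photons incident: 55.24 / 5.228e-19 = 1.057e20, i.e. 1.057e20/6.022e23 = 1.755e-4 mol.
Fraction absorbed: 1 − 26.5/100 = 0.7350.
Photons absorbed: 0.7350 × 1.755e-4 = 1.290e-4 mol.
Product formed: 0.488 × 1.290e-4 = 6.295e-5 mol.
Rate: 6.295e-5 / 4120 s = 1.5e-8 mol s⁻¹.

1.5e-8 mol s⁻¹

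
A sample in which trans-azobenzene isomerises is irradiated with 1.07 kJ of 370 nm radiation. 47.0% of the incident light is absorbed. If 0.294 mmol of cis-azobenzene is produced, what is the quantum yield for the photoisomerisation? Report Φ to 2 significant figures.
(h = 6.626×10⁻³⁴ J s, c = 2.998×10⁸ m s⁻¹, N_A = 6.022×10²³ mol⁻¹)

Product: 0.294 mmol = 2.94×10⁻⁴ mol.
Photon energy at 370 nm: hc/λ = (6.626×10⁻³⁴)(2.998×10⁸)/(370×10⁻⁹) = 5.369×10⁻¹⁹ J.
Incident energy: 1.07 kJ = 1070 J.
Photons incident: 1070 / 5.369×10⁻¹⁹ = 1.993×10²¹, i.e. 1.993×10²¹/6.022×10²³ = 0.003310 mol.
Photons absorbed: 0.470 × 0.003310 = 0.001556 mol.
Φ = 2.94×10⁻⁴ mol / 0.001556 mol photons = 0.19.

Φ = 0.19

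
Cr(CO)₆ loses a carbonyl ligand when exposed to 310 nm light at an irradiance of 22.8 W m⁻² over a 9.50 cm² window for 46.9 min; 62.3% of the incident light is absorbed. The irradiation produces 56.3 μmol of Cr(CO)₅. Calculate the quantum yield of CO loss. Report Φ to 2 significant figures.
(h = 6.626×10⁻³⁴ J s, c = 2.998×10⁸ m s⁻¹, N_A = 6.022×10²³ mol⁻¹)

Φ = 0.57

Product: 56.3 μmol = 5.63×10⁻⁵ mol.
Photon energy at 310 nm: hc/λ = (6.626×10⁻³⁴)(2.998×10⁸)/(310×10⁻⁹) = 6.408×10⁻¹⁹ J.
Energy delivered: (22.8 W m⁻²)(9.50×10⁻⁴ m²)(2814 s) = 60.95 J.
Photons incident: 60.95 / 6.408×10⁻¹⁹ = 9.512×10¹⁹, i.e. 9.512×10¹⁹/6.022×10²³ = 1.580×10⁻⁴ mol.
Photons absorbed: 0.623 × 1.580×10⁻⁴ = 9.843×10⁻⁵ mol.
Φ = 5.63×10⁻⁵ mol / 9.843×10⁻⁵ mol photons = 0.57.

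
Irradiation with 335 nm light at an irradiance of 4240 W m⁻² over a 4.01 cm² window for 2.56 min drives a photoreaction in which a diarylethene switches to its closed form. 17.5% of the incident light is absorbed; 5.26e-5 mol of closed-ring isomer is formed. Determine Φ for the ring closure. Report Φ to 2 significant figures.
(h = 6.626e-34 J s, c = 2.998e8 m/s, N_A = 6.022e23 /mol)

Photon energy at 335 nm: hc/λ = (6.626e-34)(2.998e8)/(335e-9) = 5.930e-19 J.
Energy delivered: (4240 W m⁻²)(4.01e-4 m²)(153.6 s) = 261.2 J.
Photons incident: 261.2 / 5.930e-19 = 4.405e20, i.e. 4.405e20/6.022e23 = 7.315e-4 mol.
Photons absorbed: 0.175 × 7.315e-4 = 1.280e-4 mol.
Φ = 5.26e-5 mol / 1.280e-4 mol photons = 0.41.

Φ = 0.41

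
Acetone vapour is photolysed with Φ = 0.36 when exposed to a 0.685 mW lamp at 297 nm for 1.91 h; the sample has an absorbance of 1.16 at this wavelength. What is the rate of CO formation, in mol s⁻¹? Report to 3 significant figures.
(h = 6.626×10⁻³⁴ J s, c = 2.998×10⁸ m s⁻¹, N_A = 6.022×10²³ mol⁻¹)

Photon energy at 297 nm: hc/λ = (6.626×10⁻³⁴)(2.998×10⁸)/(297×10⁻⁹) = 6.688×10⁻¹⁹ J.
Energy delivered: (0.685 mW)(6876 s) = 4.710 J.
Photons incident: 4.710 / 6.688×10⁻¹⁹ = 7.042×10¹⁸, i.e. 7.042×10¹⁸/6.022×10²³ = 1.169×10⁻⁵ mol.
Fraction absorbed: 1 − 10^(−1.16) = 0.9308.
Photons absorbed: 0.9308 × 1.169×10⁻⁵ = 1.088×10⁻⁵ mol.
Product formed: 0.36 × 1.088×10⁻⁵ = 3.917×10⁻⁶ mol.
Rate: 3.917×10⁻⁶ / 6876 s = 5.70×10⁻¹⁰ mol s⁻¹.

5.70×10⁻¹⁰ mol s⁻¹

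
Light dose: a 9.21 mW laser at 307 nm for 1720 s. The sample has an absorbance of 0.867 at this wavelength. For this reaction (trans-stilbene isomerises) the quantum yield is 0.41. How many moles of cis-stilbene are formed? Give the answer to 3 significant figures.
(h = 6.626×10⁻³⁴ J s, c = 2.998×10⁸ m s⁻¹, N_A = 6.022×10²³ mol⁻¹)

Photon energy at 307 nm: hc/λ = (6.626×10⁻³⁴)(2.998×10⁸)/(307×10⁻⁹) = 6.471×10⁻¹⁹ J.
Energy delivered: (9.21 mW)(1720 s) = 15.84 J.
Photons incident: 15.84 / 6.471×10⁻¹⁹ = 2.448×10¹⁹, i.e. 2.448×10¹⁹/6.022×10²³ = 4.065×10⁻⁵ mol.
Fraction absorbed: 1 − 10^(−0.867) = 0.8642.
Photons absorbed: 0.8642 × 4.065×10⁻⁵ = 3.513×10⁻⁵ mol.
Product: Φ × n_abs = 0.41 × 3.513×10⁻⁵ = 1.440×10⁻⁵ mol.

1.44×10⁻⁵ mol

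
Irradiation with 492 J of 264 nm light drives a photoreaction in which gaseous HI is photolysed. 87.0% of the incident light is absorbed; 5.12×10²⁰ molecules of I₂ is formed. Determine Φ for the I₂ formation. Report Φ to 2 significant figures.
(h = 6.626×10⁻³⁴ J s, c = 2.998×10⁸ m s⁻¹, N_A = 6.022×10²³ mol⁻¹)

Product: 5.12×10²⁰ / 6.022×10²³ = 8.502×10⁻⁴ mol.
Photon energy at 264 nm: hc/λ = (6.626×10⁻³⁴)(2.998×10⁸)/(264×10⁻⁹) = 7.525×10⁻¹⁹ J.
Photons incident: 492 / 7.525×10⁻¹⁹ = 6.538×10²⁰, i.e. 6.538×10²⁰/6.022×10²³ = 0.001086 mol.
Photons absorbed: 0.870 × 0.001086 = 9.448×10⁻⁴ mol.
Φ = 8.502×10⁻⁴ mol / 9.448×10⁻⁴ mol photons = 0.90.

Φ = 0.90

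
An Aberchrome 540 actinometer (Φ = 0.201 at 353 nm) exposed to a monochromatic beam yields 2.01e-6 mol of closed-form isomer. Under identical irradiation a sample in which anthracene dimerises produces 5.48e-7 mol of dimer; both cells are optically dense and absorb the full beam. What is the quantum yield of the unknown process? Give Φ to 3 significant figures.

Φ = 0.0548

Photons absorbed by the actinometer: 2.01e-6 / 0.201 = 1.000e-5 mol.
Φ(unknown) = 5.48e-7 / 1.000e-5 = 0.0548.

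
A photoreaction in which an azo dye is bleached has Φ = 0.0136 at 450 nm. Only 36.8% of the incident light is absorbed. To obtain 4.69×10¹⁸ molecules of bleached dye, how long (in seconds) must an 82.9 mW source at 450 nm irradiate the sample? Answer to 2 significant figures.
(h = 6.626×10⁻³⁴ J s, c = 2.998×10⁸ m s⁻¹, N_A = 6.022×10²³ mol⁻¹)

t ≈ 5000 s

Product: 4.69×10¹⁸ / 6.022×10²³ = 7.788×10⁻⁶ mol.
Photons that must be absorbed: 7.788×10⁻⁶ / 0.0136 = 5.726×10⁻⁴ mol.
Incident photons needed: 5.726×10⁻⁴ / 0.368 = 0.001556 mol.
Photon energy: hc/λ = 4.414×10⁻¹⁹ J; per mole, 2.658×10⁵ J mol⁻¹.
Energy required: 0.001556 × 2.658×10⁵ = 413.6 J.
Time: 413.6 J / 0.0829 W = 5000 s.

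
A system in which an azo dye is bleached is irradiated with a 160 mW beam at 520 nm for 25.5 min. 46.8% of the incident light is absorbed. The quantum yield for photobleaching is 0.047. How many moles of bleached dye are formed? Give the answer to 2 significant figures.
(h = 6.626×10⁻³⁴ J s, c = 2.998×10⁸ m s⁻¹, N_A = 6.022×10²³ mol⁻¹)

2.3×10⁻⁵ mol

Photon energy at 520 nm: hc/λ = (6.626×10⁻³⁴)(2.998×10⁸)/(520×10⁻⁹) = 3.820×10⁻¹⁹ J.
Energy delivered: (160 mW)(1530 s) = 244.8 J.
Photons incident: 244.8 / 3.820×10⁻¹⁹ = 6.408×10²⁰, i.e. 6.408×10²⁰/6.022×10²³ = 0.001064 mol.
Photons absorbed: 0.468 × 0.001064 = 4.980×10⁻⁴ mol.
Product: Φ × n_abs = 0.047 × 4.980×10⁻⁴ = 2.341×10⁻⁵ mol.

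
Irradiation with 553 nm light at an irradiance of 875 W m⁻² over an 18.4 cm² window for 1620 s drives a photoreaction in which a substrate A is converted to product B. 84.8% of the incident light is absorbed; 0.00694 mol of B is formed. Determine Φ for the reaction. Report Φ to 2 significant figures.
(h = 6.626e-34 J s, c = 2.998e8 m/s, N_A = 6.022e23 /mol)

Photon energy at 553 nm: hc/λ = (6.626e-34)(2.998e8)/(553e-9) = 3.592e-19 J.
Energy delivered: (875 W m⁻²)(18.4e-4 m²)(1620 s) = 2608 J.
Photons incident: 2608 / 3.592e-19 = 7.261e21, i.e. 7.261e21/6.022e23 = 0.01206 mol.
Photons absorbed: 0.848 × 0.01206 = 0.01023 mol.
Φ = 0.00694 mol / 0.01023 mol photons = 0.68.

Φ = 0.68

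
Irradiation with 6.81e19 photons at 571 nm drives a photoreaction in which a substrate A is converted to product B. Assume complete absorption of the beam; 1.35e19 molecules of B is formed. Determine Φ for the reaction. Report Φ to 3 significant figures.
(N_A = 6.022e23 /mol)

Product: 1.35e19 / 6.022e23 = 2.242e-5 mol.
Moles of photons: 6.81e19 / 6.022e23 = 1.131e-4 mol.
Φ = 2.242e-5 mol / 1.131e-4 mol photons = 0.198.

Φ = 0.198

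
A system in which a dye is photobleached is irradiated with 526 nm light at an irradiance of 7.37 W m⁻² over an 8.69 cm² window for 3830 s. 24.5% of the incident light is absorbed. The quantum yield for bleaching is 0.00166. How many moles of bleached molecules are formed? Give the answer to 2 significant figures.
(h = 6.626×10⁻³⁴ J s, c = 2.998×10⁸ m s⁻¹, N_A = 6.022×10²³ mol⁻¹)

Photon energy at 526 nm: hc/λ = (6.626×10⁻³⁴)(2.998×10⁸)/(526×10⁻⁹) = 3.777×10⁻¹⁹ J.
Energy delivered: (7.37 W m⁻²)(8.69×10⁻⁴ m²)(3830 s) = 24.53 J.
Photons incident: 24.53 / 3.777×10⁻¹⁹ = 6.495×10¹⁹, i.e. 6.495×10¹⁹/6.022×10²³ = 1.079×10⁻⁴ mol.
Photons absorbed: 0.245 × 1.079×10⁻⁴ = 2.644×10⁻⁵ mol.
Product: Φ × n_abs = 0.00166 × 2.644×10⁻⁵ = 4.389×10⁻⁸ mol.

4.4×10⁻⁸ mol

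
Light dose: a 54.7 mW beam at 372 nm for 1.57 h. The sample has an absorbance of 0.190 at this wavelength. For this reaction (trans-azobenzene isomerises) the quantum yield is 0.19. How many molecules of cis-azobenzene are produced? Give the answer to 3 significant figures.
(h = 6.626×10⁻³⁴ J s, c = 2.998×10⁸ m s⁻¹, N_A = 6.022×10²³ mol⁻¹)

3.90×10¹⁹ molecules

Photon energy at 372 nm: hc/λ = (6.626×10⁻³⁴)(2.998×10⁸)/(372×10⁻⁹) = 5.340×10⁻¹⁹ J.
Energy delivered: (54.7 mW)(5652 s) = 309.2 J.
Photons incident: 309.2 / 5.340×10⁻¹⁹ = 5.790×10²⁰, i.e. 5.790×10²⁰/6.022×10²³ = 9.615×10⁻⁴ mol.
Fraction absorbed: 1 − 10^(−0.190) = 0.3543.
Photons absorbed: 0.3543 × 9.615×10⁻⁴ = 3.407×10⁻⁴ mol.
Product: Φ × n_abs = 0.19 × 3.407×10⁻⁴ = 6.473×10⁻⁵ mol.
As a count: 6.473×10⁻⁵ × 6.022×10²³ = 3.90×10¹⁹.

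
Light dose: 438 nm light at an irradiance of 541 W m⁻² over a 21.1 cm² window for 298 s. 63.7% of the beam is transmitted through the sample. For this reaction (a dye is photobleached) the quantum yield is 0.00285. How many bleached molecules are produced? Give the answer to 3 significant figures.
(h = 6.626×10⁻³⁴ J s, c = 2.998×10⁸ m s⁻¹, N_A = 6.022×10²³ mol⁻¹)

7.76×10¹⁷ bleached molecules

Photon energy at 438 nm: hc/λ = (6.626×10⁻³⁴)(2.998×10⁸)/(438×10⁻⁹) = 4.535×10⁻¹⁹ J.
Energy delivered: (541 W m⁻²)(21.1×10⁻⁴ m²)(298 s) = 340.2 J.
Photons incident: 340.2 / 4.535×10⁻¹⁹ = 7.502×10²⁰, i.e. 7.502×10²⁰/6.022×10²³ = 0.001246 mol.
Fraction absorbed: 1 − 63.7/100 = 0.3630.
Photons absorbed: 0.3630 × 0.001246 = 4.523×10⁻⁴ mol.
Product: Φ × n_abs = 0.00285 × 4.523×10⁻⁴ = 1.289×10⁻⁶ mol.
As a count: 1.289×10⁻⁶ × 6.022×10²³ = 7.76×10¹⁷.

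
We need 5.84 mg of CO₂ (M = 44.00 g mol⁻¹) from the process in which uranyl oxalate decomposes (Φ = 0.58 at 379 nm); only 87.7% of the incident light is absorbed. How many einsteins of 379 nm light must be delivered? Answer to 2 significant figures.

Product: 5.84 mg / 44.00 g mol⁻¹ = 1.327e-4 mol.
Photons that must be absorbed: 1.327e-4 / 0.58 = 2.288e-4 mol.
Incident photons needed: 2.288e-4 / 0.877 = 2.609e-4 mol.

2.6e-4 einstein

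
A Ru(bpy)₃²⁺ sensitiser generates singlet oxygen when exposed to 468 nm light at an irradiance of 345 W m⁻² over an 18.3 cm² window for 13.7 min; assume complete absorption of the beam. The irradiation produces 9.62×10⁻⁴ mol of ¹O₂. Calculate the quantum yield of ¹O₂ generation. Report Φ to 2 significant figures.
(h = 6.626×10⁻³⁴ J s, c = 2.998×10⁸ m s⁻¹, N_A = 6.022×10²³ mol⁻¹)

Photon energy at 468 nm: hc/λ = (6.626×10⁻³⁴)(2.998×10⁸)/(468×10⁻⁹) = 4.245×10⁻¹⁹ J.
Energy delivered: (345 W m⁻²)(18.3×10⁻⁴ m²)(822 s) = 519.0 J.
Photons incident: 519.0 / 4.245×10⁻¹⁹ = 1.223×10²¹, i.e. 1.223×10²¹/6.022×10²³ = 0.002031 mol.
Φ = 9.62×10⁻⁴ mol / 0.002031 mol photons = 0.47.

Φ = 0.47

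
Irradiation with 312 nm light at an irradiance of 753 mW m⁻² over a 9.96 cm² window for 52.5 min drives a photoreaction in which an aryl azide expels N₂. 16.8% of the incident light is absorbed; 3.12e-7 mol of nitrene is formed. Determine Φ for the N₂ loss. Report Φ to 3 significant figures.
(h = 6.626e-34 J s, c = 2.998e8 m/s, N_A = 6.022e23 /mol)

Photon energy at 312 nm: hc/λ = (6.626e-34)(2.998e8)/(312e-9) = 6.367e-19 J.
Energy delivered: (753 mW m⁻²)(9.96e-4 m²)(3150 s) = 2.362 J.
Photons incident: 2.362 / 6.367e-19 = 3.710e18, i.e. 3.710e18/6.022e23 = 6.161e-6 mol.
Photons absorbed: 0.168 × 6.161e-6 = 1.035e-6 mol.
Φ = 3.12e-7 mol / 1.035e-6 mol photons = 0.301.

Φ = 0.301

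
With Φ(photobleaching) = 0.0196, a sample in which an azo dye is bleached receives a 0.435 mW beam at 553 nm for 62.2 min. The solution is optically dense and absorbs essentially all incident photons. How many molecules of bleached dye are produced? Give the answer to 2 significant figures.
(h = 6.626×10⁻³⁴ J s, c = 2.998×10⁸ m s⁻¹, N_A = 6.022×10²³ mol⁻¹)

Photon energy at 553 nm: hc/λ = (6.626×10⁻³⁴)(2.998×10⁸)/(553×10⁻⁹) = 3.592×10⁻¹⁹ J.
Energy delivered: (0.435 mW)(3732 s) = 1.623 J.
Photons incident: 1.623 / 3.592×10⁻¹⁹ = 4.518×10¹⁸, i.e. 4.518×10¹⁸/6.022×10²³ = 7.502×10⁻⁶ mol.
Product: Φ × n_abs = 0.0196 × 7.502×10⁻⁶ = 1.470×10⁻⁷ mol.
As a count: 1.470×10⁻⁷ × 6.022×10²³ = 8.9×10¹⁶.

8.9×10¹⁶ molecules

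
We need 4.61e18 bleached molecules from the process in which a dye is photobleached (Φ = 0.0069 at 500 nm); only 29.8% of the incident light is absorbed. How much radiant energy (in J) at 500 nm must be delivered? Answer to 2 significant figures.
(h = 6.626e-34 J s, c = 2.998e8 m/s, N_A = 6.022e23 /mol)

890 J

Product: 4.61e18 / 6.022e23 = 7.655e-6 mol.
Photons that must be absorbed: 7.655e-6 / 0.0069 = 0.001109 mol.
Incident photons needed: 0.001109 / 0.298 = 0.003721 mol.
Photon energy: hc/λ = 3.973e-19 J; per mole, 2.393e5 J mol⁻¹.
Energy required: 0.003721 × 2.393e5 = 890 J.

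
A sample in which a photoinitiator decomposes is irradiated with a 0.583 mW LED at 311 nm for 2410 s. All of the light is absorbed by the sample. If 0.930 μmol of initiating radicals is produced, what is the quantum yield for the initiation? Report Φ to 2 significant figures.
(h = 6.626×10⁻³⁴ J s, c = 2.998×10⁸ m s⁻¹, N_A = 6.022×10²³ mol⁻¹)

Product: 0.930 μmol = 9.30×10⁻⁷ mol.
Photon energy at 311 nm: hc/λ = (6.626×10⁻³⁴)(2.998×10⁸)/(311×10⁻⁹) = 6.387×10⁻¹⁹ J.
Energy delivered: (0.583 mW)(2410 s) = 1.405 J.
Photons incident: 1.405 / 6.387×10⁻¹⁹ = 2.200×10¹⁸, i.e. 2.200×10¹⁸/6.022×10²³ = 3.653×10⁻⁶ mol.
Φ = 9.30×10⁻⁷ mol / 3.653×10⁻⁶ mol photons = 0.25.

Φ = 0.25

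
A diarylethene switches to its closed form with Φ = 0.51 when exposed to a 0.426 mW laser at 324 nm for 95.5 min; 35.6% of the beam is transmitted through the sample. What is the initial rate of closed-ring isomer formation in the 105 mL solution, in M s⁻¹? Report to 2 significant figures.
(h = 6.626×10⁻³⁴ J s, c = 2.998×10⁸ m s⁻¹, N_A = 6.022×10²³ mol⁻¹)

3.6×10⁻⁹ M s⁻¹

Photon energy at 324 nm: hc/λ = (6.626×10⁻³⁴)(2.998×10⁸)/(324×10⁻⁹) = 6.131×10⁻¹⁹ J.
Energy delivered: (0.426 mW)(5730 s) = 2.441 J.
Photons incident: 2.441 / 6.131×10⁻¹⁹ = 3.981×10¹⁸, i.e. 3.981×10¹⁸/6.022×10²³ = 6.611×10⁻⁶ mol.
Fraction absorbed: 1 − 35.6/100 = 0.6440.
Photons absorbed: 0.6440 × 6.611×10⁻⁶ = 4.257×10⁻⁶ mol.
Product formed: 0.51 × 4.257×10⁻⁶ = 2.171×10⁻⁶ mol.
Rate: 2.171×10⁻⁶ mol / (5730 s × 0.105 L) = 3.6×10⁻⁹ M s⁻¹.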